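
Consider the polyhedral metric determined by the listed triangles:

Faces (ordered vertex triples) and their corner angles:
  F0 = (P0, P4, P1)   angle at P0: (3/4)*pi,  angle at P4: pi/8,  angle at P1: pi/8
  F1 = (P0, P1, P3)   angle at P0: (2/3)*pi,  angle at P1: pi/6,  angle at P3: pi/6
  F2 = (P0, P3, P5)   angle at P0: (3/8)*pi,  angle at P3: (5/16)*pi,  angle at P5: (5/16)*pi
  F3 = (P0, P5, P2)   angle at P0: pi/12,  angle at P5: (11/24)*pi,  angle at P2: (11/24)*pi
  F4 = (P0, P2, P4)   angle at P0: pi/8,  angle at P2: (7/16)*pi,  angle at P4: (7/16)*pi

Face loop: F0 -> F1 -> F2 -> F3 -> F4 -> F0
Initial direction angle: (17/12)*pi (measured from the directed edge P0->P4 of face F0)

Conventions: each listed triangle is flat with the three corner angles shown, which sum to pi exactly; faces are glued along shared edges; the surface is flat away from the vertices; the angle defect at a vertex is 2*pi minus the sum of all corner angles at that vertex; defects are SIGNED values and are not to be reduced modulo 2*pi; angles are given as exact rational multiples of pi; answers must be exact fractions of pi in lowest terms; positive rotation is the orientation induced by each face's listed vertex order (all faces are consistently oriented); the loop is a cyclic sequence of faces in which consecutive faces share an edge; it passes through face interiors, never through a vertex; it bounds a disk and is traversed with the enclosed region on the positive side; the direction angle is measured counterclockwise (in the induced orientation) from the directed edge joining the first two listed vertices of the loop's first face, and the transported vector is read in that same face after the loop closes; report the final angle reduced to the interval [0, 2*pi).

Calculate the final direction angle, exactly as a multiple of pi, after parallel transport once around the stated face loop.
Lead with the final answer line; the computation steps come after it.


Answer: final direction angle = (17/12)*pi

enclosed vertex P0: corner angles sum to 2*pi, defect = 2*pi - 2*pi = 0
adding the enclosed defects to the starting angle (mod 2*pi, induced orientation) gives the holonomy
final angle = (17/12)*pi + 0 = (17/12)*pi (mod 2*pi)


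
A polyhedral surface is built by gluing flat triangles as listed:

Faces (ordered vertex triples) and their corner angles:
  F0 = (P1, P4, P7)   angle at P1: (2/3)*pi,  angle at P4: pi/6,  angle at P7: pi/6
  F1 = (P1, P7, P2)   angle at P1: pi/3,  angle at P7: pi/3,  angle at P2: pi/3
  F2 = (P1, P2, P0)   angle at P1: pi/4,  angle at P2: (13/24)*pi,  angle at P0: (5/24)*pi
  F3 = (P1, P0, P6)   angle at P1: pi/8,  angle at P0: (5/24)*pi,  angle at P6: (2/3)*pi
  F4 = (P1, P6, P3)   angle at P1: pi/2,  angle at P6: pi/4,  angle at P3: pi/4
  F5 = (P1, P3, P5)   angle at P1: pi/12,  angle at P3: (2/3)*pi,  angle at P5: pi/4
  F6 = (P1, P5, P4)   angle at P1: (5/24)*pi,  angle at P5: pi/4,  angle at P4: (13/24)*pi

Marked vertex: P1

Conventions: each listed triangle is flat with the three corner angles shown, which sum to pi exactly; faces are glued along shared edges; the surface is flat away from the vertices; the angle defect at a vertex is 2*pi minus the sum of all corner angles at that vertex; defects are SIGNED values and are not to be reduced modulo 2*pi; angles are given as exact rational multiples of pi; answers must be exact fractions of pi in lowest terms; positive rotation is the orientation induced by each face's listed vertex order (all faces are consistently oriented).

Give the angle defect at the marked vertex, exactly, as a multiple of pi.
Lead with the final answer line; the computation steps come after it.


Answer: defect(P1) = -pi/6

Sum of corner angles at P1: (13/6)*pi
defect = 2*pi - (13/6)*pi


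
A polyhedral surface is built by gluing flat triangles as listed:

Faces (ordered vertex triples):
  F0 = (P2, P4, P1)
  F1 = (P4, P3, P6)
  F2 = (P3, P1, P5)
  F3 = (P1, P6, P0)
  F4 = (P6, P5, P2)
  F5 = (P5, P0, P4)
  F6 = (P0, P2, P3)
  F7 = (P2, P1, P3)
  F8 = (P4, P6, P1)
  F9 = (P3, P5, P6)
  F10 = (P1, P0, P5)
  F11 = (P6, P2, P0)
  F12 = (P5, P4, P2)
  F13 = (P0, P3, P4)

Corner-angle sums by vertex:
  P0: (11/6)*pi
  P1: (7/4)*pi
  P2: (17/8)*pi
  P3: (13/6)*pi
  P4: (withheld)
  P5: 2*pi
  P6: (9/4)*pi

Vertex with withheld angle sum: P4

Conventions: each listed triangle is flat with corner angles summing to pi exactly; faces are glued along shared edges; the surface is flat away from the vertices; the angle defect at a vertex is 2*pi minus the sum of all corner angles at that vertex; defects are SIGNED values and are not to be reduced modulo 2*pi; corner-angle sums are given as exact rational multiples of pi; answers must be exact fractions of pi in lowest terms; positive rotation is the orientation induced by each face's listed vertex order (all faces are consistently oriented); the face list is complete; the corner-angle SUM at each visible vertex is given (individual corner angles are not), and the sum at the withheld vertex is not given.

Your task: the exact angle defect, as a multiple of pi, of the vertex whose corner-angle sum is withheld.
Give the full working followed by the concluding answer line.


V = 7, E = 21, F = 14; chi = V - E + F = 0
Gauss-Bonnet: total defect = 2*pi*chi = 0; visible defects sum to -pi/8

Answer: defect(P4) = pi/8


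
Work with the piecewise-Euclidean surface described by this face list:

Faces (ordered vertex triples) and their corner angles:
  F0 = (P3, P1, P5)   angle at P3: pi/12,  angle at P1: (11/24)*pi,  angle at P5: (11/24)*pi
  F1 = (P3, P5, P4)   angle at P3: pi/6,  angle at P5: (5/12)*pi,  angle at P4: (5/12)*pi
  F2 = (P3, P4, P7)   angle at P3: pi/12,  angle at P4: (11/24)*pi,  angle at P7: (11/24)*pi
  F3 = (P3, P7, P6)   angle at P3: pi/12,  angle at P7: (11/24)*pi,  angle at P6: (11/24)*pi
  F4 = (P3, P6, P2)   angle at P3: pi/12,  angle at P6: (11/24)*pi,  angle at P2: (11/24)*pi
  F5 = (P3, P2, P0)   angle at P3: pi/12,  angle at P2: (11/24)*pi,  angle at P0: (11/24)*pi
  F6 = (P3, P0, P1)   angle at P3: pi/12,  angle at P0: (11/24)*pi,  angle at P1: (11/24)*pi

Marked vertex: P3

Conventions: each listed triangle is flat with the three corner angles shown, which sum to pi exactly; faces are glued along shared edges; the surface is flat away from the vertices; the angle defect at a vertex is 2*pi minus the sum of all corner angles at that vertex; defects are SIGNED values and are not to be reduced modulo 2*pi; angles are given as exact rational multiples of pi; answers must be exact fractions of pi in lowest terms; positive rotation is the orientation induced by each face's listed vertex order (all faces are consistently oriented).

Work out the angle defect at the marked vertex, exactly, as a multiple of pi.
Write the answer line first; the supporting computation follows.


Answer: defect(P3) = (4/3)*pi

Sum of corner angles at P3: (2/3)*pi
defect = 2*pi - (2/3)*pi


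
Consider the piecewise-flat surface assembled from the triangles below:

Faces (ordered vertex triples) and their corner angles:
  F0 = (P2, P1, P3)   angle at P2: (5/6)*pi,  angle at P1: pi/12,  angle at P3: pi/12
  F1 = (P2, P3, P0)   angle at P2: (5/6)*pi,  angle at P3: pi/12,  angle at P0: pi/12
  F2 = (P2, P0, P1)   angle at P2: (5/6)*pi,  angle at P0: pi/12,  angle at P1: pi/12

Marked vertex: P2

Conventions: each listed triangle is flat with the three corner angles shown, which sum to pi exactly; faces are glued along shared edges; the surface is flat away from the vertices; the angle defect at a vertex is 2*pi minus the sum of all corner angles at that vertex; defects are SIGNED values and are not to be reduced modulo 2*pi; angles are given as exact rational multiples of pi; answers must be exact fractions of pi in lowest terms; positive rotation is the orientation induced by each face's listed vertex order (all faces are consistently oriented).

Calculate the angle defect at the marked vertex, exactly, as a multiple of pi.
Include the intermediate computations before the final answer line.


Sum of corner angles at P2: (5/2)*pi
defect = 2*pi - (5/2)*pi

Answer: defect(P2) = -pi/2


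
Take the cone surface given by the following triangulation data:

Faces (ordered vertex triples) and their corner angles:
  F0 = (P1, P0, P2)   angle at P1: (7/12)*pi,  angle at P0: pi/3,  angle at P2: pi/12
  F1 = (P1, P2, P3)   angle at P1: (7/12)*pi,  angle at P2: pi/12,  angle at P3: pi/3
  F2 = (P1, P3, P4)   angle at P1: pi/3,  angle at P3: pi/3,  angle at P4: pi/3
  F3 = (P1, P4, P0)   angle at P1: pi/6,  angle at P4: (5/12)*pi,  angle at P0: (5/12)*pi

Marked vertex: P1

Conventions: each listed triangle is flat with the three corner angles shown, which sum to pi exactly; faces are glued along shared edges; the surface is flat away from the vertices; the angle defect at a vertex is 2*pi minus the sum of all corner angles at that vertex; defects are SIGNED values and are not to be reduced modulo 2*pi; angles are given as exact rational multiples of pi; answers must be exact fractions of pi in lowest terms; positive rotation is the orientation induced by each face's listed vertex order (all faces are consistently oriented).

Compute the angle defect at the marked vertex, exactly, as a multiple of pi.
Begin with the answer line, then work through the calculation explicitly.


Answer: defect(P1) = pi/3

Sum of corner angles at P1: (5/3)*pi
defect = 2*pi - (5/3)*pi


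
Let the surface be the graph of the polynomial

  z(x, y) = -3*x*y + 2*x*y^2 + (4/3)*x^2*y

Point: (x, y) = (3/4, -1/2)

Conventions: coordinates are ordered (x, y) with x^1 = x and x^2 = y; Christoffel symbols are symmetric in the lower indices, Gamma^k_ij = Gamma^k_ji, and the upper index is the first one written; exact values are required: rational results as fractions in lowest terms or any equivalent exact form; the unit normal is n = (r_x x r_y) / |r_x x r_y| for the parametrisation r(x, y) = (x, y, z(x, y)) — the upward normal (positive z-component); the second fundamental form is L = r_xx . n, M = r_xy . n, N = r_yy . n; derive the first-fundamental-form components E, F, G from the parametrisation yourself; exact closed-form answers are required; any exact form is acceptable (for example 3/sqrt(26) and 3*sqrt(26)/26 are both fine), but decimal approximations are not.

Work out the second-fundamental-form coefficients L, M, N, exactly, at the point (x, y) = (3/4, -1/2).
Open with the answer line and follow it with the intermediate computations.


Answer: L = -4*sqrt(11)/33, M = -3*sqrt(11)/11, N = 3*sqrt(11)/11

z_x = 1, z_y = -3, z_xx = -4/3, z_xy = -3, z_yy = 3
E = 2, F = -3, G = 10; answer radicand W^2 = 11
unnormalised second-form numerators: l = -4/3, m = -3, n = 3; L = l/sqrt(11), and similarly M = m/sqrt(W^2), N = n/sqrt(W^2)


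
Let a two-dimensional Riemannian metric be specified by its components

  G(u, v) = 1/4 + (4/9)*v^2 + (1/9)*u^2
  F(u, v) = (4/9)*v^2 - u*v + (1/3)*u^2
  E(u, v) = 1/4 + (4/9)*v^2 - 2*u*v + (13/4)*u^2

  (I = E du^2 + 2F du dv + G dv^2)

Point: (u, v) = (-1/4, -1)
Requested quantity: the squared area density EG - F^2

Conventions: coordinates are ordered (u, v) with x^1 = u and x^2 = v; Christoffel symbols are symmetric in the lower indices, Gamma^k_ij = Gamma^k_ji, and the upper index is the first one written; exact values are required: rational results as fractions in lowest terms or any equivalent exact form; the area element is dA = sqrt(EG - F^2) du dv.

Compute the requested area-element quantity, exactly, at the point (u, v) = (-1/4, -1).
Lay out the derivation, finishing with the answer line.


E = 229/576, F = 31/144, G = 101/144; EG - F^2 = 19285/82944

Answer: EG - F^2 = 19285/82944


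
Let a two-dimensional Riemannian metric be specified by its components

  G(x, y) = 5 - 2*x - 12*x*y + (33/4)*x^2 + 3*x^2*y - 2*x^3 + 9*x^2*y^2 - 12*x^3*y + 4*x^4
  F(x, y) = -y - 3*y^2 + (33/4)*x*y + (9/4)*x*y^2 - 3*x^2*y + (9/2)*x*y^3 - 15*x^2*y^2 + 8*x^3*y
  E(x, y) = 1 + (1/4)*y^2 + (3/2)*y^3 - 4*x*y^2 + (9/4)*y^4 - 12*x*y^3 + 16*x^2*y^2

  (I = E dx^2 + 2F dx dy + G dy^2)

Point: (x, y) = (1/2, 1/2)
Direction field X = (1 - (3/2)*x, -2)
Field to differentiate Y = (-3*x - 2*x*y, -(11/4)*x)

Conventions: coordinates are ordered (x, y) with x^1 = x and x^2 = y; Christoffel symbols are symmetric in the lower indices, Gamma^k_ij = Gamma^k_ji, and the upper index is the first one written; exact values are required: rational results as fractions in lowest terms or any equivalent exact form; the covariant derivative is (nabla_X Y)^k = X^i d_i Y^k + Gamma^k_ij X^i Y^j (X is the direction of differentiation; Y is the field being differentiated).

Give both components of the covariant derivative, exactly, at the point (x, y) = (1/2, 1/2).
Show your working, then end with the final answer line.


E = 73/64, F = 9/16, G = 13/4 at the point
E_x = 3/2, E_y = 0, F_x = 3, F_y = -9/16, G_x = 0, G_y = -9/2
EG - F^2 = 217/64;  g^inv = (64/217) * [[13/4, -9/16], [-9/16, 73/64]]
first-kind symbols [ij,l] = (1/2)(d_i g_jl + d_j g_il - d_l g_ij): [xx,x] = E_x/2 = 3/4, [xx,y] = F_x - E_y/2 = 3, [xy,x] = E_y/2 = 0, [xy,y] = G_x/2 = 0, [yy,x] = F_y - G_x/2 = -9/16, [yy,y] = G_y/2 = -9/4
Gamma^x_ij = (G*[ij,x] - F*[ij,y])/(EG - F^2), Gamma^y_ij = (E*[ij,y] - F*[ij,x])/(EG - F^2)
Gamma_xxx = 48/217, Gamma_xxy = 0, Gamma_xyy = -36/217, Gamma_yxx = 192/217, Gamma_yxy = 0, Gamma_yyy = -144/217
X = (1/4, -2), Y = (-2, -11/8) at the point

Answer: (nabla_X Y)^x = 94/217, (nabla_X Y)^y = -10259/3472


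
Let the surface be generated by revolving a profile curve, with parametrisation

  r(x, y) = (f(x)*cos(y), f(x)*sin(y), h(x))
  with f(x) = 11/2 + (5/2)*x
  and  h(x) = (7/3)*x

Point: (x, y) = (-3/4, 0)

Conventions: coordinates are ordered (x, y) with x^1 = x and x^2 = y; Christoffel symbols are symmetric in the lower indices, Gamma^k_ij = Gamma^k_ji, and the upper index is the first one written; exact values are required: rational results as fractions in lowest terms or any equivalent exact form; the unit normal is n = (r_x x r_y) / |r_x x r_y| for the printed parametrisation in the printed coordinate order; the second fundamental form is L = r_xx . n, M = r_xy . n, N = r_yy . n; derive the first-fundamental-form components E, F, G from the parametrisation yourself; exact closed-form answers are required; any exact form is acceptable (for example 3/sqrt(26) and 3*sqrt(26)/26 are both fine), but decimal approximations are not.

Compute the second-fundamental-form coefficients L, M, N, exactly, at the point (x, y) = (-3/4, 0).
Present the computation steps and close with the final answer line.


f = 29/8, f' = 5/2, f'' = 0, h' = 7/3, h'' = 0
E = 421/36, F = 0, G = 841/64; answer radicand W^2 = 421/36
unnormalised second-form numerators: l = 0, m = 0, n = 203/24; L = l/sqrt(421/36), and similarly M = m/sqrt(W^2), N = n/sqrt(W^2)

Answer: L = 0, M = 0, N = 203*sqrt(421)/1684


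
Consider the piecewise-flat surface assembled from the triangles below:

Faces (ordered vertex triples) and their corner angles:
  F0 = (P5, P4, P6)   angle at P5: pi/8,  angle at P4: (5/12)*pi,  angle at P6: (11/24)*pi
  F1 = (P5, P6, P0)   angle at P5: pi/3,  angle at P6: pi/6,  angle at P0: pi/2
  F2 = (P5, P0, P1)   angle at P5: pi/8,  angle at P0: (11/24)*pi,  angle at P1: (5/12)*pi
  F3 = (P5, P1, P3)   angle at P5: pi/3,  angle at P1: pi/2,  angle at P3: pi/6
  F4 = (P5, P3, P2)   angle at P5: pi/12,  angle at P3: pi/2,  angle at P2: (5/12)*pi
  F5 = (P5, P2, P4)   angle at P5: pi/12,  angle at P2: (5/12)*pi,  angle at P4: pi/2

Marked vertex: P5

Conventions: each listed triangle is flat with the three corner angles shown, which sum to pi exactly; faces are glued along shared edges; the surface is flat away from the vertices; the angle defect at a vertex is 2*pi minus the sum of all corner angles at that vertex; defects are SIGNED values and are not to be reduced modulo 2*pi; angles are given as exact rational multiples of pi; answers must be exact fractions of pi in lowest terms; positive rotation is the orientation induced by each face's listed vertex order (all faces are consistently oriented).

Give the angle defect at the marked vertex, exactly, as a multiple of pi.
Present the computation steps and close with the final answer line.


Sum of corner angles at P5: (13/12)*pi
defect = 2*pi - (13/12)*pi

Answer: defect(P5) = (11/12)*pi


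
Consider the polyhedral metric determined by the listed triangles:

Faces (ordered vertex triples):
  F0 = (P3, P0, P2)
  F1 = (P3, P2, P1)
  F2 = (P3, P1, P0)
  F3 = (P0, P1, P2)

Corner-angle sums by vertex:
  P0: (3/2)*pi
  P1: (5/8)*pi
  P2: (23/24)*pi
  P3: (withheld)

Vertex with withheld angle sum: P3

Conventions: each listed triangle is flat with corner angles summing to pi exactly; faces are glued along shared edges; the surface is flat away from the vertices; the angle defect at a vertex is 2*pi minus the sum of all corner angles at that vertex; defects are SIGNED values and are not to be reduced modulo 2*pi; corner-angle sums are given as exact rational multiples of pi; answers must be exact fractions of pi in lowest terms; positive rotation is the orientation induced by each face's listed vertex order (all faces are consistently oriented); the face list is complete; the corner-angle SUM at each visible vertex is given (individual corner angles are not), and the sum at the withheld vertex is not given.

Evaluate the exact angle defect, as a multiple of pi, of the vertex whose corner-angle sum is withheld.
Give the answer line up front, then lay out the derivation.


Answer: defect(P3) = (13/12)*pi

V = 4, E = 6, F = 4; chi = V - E + F = 2
Gauss-Bonnet: total defect = 2*pi*chi = 4*pi; visible defects sum to (35/12)*pi


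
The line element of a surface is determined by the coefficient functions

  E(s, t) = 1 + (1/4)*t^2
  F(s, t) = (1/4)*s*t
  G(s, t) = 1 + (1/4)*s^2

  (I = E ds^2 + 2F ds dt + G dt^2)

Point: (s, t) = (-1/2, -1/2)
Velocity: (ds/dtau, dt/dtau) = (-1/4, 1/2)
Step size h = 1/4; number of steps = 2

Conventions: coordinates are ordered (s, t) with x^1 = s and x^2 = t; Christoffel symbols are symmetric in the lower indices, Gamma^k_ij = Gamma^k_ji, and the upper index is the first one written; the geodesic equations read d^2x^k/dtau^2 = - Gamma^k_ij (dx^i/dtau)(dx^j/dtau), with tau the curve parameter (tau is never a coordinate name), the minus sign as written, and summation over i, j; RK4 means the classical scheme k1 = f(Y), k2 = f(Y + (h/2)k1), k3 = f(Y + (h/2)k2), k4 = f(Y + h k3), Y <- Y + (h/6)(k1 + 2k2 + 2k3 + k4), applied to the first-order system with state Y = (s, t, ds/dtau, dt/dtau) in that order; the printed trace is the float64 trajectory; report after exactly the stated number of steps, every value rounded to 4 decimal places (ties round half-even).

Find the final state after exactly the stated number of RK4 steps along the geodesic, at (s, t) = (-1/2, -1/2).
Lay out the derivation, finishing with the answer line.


f(Y) = (ds/dtau, dt/dtau, -Gamma^s_ij Y'^i Y'^j, -Gamma^t_ij Y'^i Y'^j) with the Gammas evaluated at the stage position; h = 0.250000; intermediate values shown to 6 dp
step 0: s = -0.5000, t = -0.5000, ds/dtau = -0.2500, dt/dtau = 0.5000
step 1:
  k1: at (s, t) = (-0.500000, -0.500000), (ds/dtau, dt/dtau) = (-0.250000, 0.500000); Gamma_sss = 0.000000, Gamma_sst = -0.111111, Gamma_stt = 0.000000, Gamma_tss = 0.000000, Gamma_tst = -0.111111, Gamma_ttt = 0.000000; k1 = (-0.250000, 0.500000, -0.027778, -0.027778)
  k2: at (s, t) = (-0.531250, -0.437500), (ds/dtau, dt/dtau) = (-0.253472, 0.496528); Gamma_sss = 0.000000, Gamma_sst = -0.097795, Gamma_stt = 0.000000, Gamma_tss = 0.000000, Gamma_tst = -0.118751, Gamma_ttt = 0.000000; k2 = (-0.253472, 0.496528, -0.024616, -0.029891)
  k3: at (s, t) = (-0.531684, -0.437934), (ds/dtau, dt/dtau) = (-0.253077, 0.496264); Gamma_sss = 0.000000, Gamma_sst = -0.097874, Gamma_stt = 0.000000, Gamma_tss = 0.000000, Gamma_tst = -0.118826, Gamma_ttt = 0.000000; k3 = (-0.253077, 0.496264, -0.024585, -0.029847)
  k4: at (s, t) = (-0.563269, -0.375934), (ds/dtau, dt/dtau) = (-0.256146, 0.492538); Gamma_sss = 0.000000, Gamma_sst = -0.084317, Gamma_stt = 0.000000, Gamma_tss = 0.000000, Gamma_tst = -0.126333, Gamma_ttt = 0.000000; k4 = (-0.256146, 0.492538, -0.021275, -0.031877)
  Y <- Y + (h/6)(k1 + 2k2 + 2k3 + k4): s = -0.5633, t = -0.3759, ds/dtau = -0.2561, dt/dtau = 0.4925
step 2:
  k1: at (s, t) = (-0.563302, -0.375912), (ds/dtau, dt/dtau) = (-0.256144, 0.492536); Gamma_sss = 0.000000, Gamma_sst = -0.084311, Gamma_stt = 0.000000, Gamma_tss = 0.000000, Gamma_tst = -0.126340, Gamma_ttt = 0.000000; k1 = (-0.256144, 0.492536, -0.021273, -0.031878)
  k2: at (s, t) = (-0.595320, -0.314345), (ds/dtau, dt/dtau) = (-0.258803, 0.488551); Gamma_sss = 0.000000, Gamma_sst = -0.070588, Gamma_stt = 0.000000, Gamma_tss = 0.000000, Gamma_tst = -0.133683, Gamma_ttt = 0.000000; k2 = (-0.258803, 0.488551, -0.017850, -0.033805)
  k3: at (s, t) = (-0.595652, -0.314843), (ds/dtau, dt/dtau) = (-0.258375, 0.488311); Gamma_sss = 0.000000, Gamma_sst = -0.070689, Gamma_stt = 0.000000, Gamma_tss = 0.000000, Gamma_tst = -0.133736, Gamma_ttt = 0.000000; k3 = (-0.258375, 0.488311, -0.017837, -0.033746)
  k4: at (s, t) = (-0.627896, -0.253834), (ds/dtau, dt/dtau) = (-0.260603, 0.484100); Gamma_sss = 0.000000, Gamma_sst = -0.056930, Gamma_stt = 0.000000, Gamma_tss = 0.000000, Gamma_tst = -0.140825, Gamma_ttt = 0.000000; k4 = (-0.260603, 0.484100, -0.014364, -0.035532)
  Y <- Y + (h/6)(k1 + 2k2 + 2k3 + k4): s = -0.6279, t = -0.2538, ds/dtau = -0.2606, dt/dtau = 0.4841

Answer: s = -0.6279, t = -0.2538, ds/dtau = -0.2606, dt/dtau = 0.4841


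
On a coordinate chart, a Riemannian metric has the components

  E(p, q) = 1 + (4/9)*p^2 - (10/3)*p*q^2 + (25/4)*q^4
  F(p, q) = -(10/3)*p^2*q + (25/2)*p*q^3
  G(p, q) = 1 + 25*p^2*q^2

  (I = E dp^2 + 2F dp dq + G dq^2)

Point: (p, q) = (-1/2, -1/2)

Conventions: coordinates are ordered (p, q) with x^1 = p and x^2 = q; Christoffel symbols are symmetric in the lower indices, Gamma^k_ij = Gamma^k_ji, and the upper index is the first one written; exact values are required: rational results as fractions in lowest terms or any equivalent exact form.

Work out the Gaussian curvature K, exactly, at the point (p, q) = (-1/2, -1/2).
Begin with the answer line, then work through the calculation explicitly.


Answer: K = -304128/804005

E = 1105/576, F = 115/96, G = 41/16, EG - F^2 = 2005/576 at the point
E_p = -23/18, E_q = -115/24, F_p = -155/48, F_q = -265/48, G_p = -25/4, G_q = -25/4
E_qq = 265/12, F_pq = 305/24, G_pp = 25/2
By Brioschi, K is (det M1 - det M2) divided by (EG - F^2) squared.
M1 = [[-E_qq/2 + F_pq - G_pp/2, E_p/2, F_p - E_q/2], [F_q - G_p/2, E, F], [G_q/2, F, G]] = [[-55/12, -23/36, -5/6], [-115/48, 1105/576, 115/96], [-25/8, 115/96, 41/16]]; det M1 = -46285/2304
M2 = [[0, E_q/2, G_p/2], [E_q/2, E, F], [G_p/2, F, G]] = [[0, -115/48, -25/8], [-115/48, 1105/576, 115/96], [-25/8, 115/96, 41/16]]; det M2 = -35725/2304
det M1 - det M2 = -55/12; K = -55/12 / (2005/576)^2 = -304128/804005


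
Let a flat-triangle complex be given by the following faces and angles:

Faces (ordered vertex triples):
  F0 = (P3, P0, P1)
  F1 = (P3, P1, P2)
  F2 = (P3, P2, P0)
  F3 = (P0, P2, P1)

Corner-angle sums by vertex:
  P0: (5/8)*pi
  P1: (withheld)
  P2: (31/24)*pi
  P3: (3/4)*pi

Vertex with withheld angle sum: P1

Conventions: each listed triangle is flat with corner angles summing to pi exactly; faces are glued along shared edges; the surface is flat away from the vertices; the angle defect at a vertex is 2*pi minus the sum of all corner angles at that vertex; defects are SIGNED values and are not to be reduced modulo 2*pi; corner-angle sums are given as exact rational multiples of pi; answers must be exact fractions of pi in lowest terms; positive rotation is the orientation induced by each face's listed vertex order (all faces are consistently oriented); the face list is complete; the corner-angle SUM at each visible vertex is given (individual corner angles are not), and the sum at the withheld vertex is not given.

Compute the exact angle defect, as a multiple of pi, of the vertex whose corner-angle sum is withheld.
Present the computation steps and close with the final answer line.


V = 4, E = 6, F = 4; chi = V - E + F = 2
Gauss-Bonnet: total defect = 2*pi*chi = 4*pi; visible defects sum to (10/3)*pi

Answer: defect(P1) = (2/3)*pi


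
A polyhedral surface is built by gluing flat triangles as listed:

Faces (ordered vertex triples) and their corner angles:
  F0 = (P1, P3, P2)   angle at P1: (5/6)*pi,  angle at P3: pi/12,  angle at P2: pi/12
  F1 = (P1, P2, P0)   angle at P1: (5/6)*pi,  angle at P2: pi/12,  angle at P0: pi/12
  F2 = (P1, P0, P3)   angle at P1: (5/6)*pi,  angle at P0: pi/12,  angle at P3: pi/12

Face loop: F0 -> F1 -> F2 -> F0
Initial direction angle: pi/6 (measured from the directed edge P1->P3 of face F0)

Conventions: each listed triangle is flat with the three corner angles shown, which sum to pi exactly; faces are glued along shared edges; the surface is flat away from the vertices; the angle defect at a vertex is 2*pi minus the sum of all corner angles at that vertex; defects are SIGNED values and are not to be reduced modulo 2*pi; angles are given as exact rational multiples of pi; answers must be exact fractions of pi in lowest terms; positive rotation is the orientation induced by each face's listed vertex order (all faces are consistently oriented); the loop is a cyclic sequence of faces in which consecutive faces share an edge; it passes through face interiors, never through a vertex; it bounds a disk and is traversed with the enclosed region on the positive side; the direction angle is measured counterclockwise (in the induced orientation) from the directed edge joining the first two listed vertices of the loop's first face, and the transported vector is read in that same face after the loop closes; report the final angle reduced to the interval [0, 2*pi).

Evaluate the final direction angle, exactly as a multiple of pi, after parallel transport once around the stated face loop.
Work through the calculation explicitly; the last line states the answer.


enclosed vertex P1: corner angles sum to (5/2)*pi, defect = 2*pi - (5/2)*pi = -pi/2
transport around the loop rotates by the sum of enclosed defects; add to the initial angle mod 2*pi
final angle = pi/6 - pi/2 = (5/3)*pi (mod 2*pi)

Answer: final direction angle = (5/3)*pi


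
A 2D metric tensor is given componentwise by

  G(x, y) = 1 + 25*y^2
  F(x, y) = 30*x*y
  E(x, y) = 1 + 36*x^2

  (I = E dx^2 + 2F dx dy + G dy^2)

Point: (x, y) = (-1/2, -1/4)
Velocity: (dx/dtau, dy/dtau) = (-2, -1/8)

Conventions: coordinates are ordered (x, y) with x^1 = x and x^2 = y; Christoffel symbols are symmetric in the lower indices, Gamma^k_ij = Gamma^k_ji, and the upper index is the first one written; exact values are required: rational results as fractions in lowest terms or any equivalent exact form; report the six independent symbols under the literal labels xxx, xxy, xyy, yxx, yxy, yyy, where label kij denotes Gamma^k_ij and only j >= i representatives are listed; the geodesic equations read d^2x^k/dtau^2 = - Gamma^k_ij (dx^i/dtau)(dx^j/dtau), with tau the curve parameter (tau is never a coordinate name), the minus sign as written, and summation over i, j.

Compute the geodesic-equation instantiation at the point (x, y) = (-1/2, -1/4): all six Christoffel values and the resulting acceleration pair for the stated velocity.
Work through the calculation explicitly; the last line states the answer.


E = 10, F = 15/4, G = 41/16 at the point
E_x = -36, E_y = 0, F_x = -15/2, F_y = -15, G_x = 0, G_y = -25/2
EG - F^2 = 185/16;  g^inv = (16/185) * [[41/16, -15/4], [-15/4, 10]]
first-kind symbols [ij,l] = (1/2)(d_i g_jl + d_j g_il - d_l g_ij): [xx,x] = E_x/2 = -18, [xx,y] = F_x - E_y/2 = -15/2, [xy,x] = E_y/2 = 0, [xy,y] = G_x/2 = 0, [yy,x] = F_y - G_x/2 = -15, [yy,y] = G_y/2 = -25/4
Gamma^x_ij = (G*[ij,x] - F*[ij,y])/(EG - F^2), Gamma^y_ij = (E*[ij,y] - F*[ij,x])/(EG - F^2)
Gamma_xxx = -288/185, Gamma_xxy = 0, Gamma_xyy = -48/37, Gamma_yxx = -24/37, Gamma_yxy = 0, Gamma_yyy = -20/37
d^2x/dtau^2 = -(Gamma_xxx*(-2)^2 + 2*Gamma_xxy*(-2)*(-1/8) + Gamma_xyy*(-1/8)^2) = 4623/740
d^2y/dtau^2 = -(Gamma_yxx*(-2)^2 + 2*Gamma_yxy*(-2)*(-1/8) + Gamma_yyy*(-1/8)^2) = 1541/592

Answer: Gamma_xxx = -288/185, Gamma_xxy = 0, Gamma_xyy = -48/37, Gamma_yxx = -24/37, Gamma_yxy = 0, Gamma_yyy = -20/37; accelerations (d^2x/dtau^2, d^2y/dtau^2) = (4623/740, 1541/592)


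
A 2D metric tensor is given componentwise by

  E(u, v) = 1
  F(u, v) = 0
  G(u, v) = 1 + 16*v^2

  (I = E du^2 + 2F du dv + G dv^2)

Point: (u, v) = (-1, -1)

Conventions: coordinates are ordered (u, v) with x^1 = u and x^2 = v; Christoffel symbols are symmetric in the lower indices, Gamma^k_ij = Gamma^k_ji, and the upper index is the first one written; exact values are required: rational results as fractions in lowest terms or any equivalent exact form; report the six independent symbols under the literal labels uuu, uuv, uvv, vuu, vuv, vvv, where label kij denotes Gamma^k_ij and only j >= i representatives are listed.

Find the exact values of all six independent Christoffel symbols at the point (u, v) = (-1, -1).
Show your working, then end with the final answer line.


E = 1, F = 0, G = 17 at the point
E_u = 0, E_v = 0, F_u = 0, F_v = 0, G_u = 0, G_v = -32
EG - F^2 = 17;  g^inv = (1/17) * [[17, 0], [0, 1]]
first-kind symbols [ij,l] = (1/2)(d_i g_jl + d_j g_il - d_l g_ij): [uu,u] = E_u/2 = 0, [uu,v] = F_u - E_v/2 = 0, [uv,u] = E_v/2 = 0, [uv,v] = G_u/2 = 0, [vv,u] = F_v - G_u/2 = 0, [vv,v] = G_v/2 = -16
Gamma^u_ij = (G*[ij,u] - F*[ij,v])/(EG - F^2), Gamma^v_ij = (E*[ij,v] - F*[ij,u])/(EG - F^2)

Answer: Gamma_uuu = 0, Gamma_uuv = 0, Gamma_uvv = 0, Gamma_vuu = 0, Gamma_vuv = 0, Gamma_vvv = -16/17


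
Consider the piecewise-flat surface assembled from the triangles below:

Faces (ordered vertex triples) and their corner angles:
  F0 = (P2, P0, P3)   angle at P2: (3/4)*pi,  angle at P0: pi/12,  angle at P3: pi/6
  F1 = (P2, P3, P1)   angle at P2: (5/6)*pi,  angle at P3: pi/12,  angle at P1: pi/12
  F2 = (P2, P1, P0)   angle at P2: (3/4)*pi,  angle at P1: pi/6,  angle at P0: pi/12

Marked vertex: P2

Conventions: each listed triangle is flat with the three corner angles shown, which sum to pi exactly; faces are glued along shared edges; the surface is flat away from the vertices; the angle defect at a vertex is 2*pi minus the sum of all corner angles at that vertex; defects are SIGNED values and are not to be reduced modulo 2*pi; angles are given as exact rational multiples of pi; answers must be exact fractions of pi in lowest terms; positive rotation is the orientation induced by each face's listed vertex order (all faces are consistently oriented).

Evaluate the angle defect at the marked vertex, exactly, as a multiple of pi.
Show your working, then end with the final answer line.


Sum of corner angles at P2: (7/3)*pi
defect = 2*pi - (7/3)*pi

Answer: defect(P2) = -pi/3


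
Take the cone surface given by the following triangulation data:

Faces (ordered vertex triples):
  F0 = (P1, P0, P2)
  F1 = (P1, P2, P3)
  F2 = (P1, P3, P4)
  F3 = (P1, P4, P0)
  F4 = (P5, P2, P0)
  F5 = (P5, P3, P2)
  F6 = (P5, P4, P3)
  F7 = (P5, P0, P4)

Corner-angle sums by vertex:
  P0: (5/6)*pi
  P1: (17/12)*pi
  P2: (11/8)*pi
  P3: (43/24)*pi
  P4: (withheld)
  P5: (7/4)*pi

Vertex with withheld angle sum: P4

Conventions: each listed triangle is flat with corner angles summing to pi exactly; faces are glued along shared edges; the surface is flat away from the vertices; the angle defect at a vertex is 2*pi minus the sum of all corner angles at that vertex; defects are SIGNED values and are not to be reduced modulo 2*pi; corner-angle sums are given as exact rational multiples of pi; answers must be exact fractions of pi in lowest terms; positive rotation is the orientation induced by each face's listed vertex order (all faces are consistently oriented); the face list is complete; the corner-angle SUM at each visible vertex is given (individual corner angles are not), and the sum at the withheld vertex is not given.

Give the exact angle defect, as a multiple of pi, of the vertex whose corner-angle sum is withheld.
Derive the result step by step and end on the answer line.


V = 6, E = 12, F = 8; chi = V - E + F = 2
Gauss-Bonnet: total defect = 2*pi*chi = 4*pi; visible defects sum to (17/6)*pi

Answer: defect(P4) = (7/6)*pi


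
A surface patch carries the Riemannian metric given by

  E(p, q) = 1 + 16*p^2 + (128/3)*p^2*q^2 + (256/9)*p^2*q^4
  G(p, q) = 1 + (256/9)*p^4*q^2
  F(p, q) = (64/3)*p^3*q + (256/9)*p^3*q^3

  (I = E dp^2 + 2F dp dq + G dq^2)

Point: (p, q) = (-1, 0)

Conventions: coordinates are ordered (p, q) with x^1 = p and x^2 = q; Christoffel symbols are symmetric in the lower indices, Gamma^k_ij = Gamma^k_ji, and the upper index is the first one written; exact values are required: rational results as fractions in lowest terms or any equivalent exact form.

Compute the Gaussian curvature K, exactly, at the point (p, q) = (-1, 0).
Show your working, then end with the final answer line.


E = 17, F = 0, G = 1, EG - F^2 = 17 at the point
E_p = -32, E_q = 0, F_p = 0, F_q = -64/3, G_p = 0, G_q = 0
E_qq = 256/3, F_pq = 64, G_pp = 0
Apply the Brioschi formula K = (det M1 - det M2)/(EG - F^2)^2 over the derivative matrices of E, F, G.
M1 = [[-E_qq/2 + F_pq - G_pp/2, E_p/2, F_p - E_q/2], [F_q - G_p/2, E, F], [G_q/2, F, G]] = [[64/3, -16, 0], [-64/3, 17, 0], [0, 0, 1]]; det M1 = 64/3
M2 = [[0, E_q/2, G_p/2], [E_q/2, E, F], [G_p/2, F, G]] = [[0, 0, 0], [0, 17, 0], [0, 0, 1]]; det M2 = 0
det M1 - det M2 = 64/3; K = 64/3 / (17)^2 = 64/867

Answer: K = 64/867


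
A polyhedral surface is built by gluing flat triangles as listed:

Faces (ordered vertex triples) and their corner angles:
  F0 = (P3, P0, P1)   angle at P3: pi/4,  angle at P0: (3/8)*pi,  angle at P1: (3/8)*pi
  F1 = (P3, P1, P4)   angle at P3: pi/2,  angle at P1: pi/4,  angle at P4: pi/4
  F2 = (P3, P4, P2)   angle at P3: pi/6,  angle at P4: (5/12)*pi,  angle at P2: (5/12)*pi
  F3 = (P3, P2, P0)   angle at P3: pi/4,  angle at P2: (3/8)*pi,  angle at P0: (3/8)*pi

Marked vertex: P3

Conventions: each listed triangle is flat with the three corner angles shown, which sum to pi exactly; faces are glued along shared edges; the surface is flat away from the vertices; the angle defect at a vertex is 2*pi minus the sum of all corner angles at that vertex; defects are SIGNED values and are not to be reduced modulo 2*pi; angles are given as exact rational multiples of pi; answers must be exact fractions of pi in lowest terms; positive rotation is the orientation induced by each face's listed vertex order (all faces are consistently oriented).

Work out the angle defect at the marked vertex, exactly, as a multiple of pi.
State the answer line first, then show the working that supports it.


Answer: defect(P3) = (5/6)*pi

Sum of corner angles at P3: (7/6)*pi
defect = 2*pi - (7/6)*pi


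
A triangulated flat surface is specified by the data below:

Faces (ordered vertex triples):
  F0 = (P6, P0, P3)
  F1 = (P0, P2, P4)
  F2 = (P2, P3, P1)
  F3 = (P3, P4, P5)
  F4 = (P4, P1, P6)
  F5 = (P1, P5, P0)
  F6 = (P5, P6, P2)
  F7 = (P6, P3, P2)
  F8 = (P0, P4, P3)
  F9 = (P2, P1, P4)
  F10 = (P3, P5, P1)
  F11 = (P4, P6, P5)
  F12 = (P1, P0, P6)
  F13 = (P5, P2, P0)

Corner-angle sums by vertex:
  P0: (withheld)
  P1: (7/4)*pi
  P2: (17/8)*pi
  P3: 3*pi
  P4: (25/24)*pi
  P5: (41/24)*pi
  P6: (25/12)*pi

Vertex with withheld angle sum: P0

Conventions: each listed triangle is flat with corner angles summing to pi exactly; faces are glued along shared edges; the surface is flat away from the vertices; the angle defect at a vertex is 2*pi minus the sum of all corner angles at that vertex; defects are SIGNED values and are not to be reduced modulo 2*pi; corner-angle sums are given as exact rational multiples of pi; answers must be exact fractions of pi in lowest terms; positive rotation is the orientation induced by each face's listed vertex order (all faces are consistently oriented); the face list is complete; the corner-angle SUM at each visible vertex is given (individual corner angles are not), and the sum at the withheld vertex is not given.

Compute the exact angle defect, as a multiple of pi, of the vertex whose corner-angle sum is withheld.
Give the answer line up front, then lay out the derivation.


Answer: defect(P0) = (-7/24)*pi

V = 7, E = 21, F = 14; chi = V - E + F = 0
Gauss-Bonnet: total defect = 2*pi*chi = 0; visible defects sum to (7/24)*pi


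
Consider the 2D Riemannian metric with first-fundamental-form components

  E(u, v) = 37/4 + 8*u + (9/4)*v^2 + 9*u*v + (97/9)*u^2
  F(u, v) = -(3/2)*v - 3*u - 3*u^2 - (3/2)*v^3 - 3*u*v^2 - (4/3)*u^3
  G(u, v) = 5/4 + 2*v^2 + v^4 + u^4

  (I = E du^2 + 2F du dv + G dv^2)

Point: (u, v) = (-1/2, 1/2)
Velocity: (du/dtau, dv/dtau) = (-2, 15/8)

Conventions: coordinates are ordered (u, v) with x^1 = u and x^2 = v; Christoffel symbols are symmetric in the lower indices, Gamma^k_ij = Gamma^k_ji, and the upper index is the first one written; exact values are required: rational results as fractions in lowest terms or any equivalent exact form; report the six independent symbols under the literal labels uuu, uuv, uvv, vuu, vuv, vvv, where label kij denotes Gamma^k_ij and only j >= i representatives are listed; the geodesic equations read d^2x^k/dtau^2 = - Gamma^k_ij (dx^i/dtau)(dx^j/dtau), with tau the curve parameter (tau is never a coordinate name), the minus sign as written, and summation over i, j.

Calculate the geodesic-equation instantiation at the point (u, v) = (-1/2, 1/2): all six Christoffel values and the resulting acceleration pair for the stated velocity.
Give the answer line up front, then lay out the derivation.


Answer: Gamma_uuu = 4230/26741, Gamma_uuv = -4656/26741, Gamma_uvv = -4800/26741, Gamma_vuu = -1714/4719, Gamma_vuv = -158/1573, Gamma_vvv = 1102/1573; accelerations (d^2u/dtau^2, d^2v/dtau^2) = (-34965/26741, -266293/151008)

E = 901/144, F = 17/48, G = 15/8 at the point
E_u = 31/18, E_v = -9/4, F_u = -7/4, F_v = -9/8, G_u = -1/2, G_v = 5/2
EG - F^2 = 26741/2304;  g^inv = (2304/26741) * [[15/8, -17/48], [-17/48, 901/144]]
first-kind symbols [ij,l] = (1/2)(d_i g_jl + d_j g_il - d_l g_ij): [uu,u] = E_u/2 = 31/36, [uu,v] = F_u - E_v/2 = -5/8, [uv,u] = E_v/2 = -9/8, [uv,v] = G_u/2 = -1/4, [vv,u] = F_v - G_u/2 = -7/8, [vv,v] = G_v/2 = 5/4
Gamma^u_ij = (G*[ij,u] - F*[ij,v])/(EG - F^2), Gamma^v_ij = (E*[ij,v] - F*[ij,u])/(EG - F^2)
Gamma_uuu = 4230/26741, Gamma_uuv = -4656/26741, Gamma_uvv = -4800/26741, Gamma_vuu = -1714/4719, Gamma_vuv = -158/1573, Gamma_vvv = 1102/1573
d^2u/dtau^2 = -(Gamma_uuu*(-2)^2 + 2*Gamma_uuv*(-2)*(15/8) + Gamma_uvv*(15/8)^2) = -34965/26741
d^2v/dtau^2 = -(Gamma_vuu*(-2)^2 + 2*Gamma_vuv*(-2)*(15/8) + Gamma_vvv*(15/8)^2) = -266293/151008


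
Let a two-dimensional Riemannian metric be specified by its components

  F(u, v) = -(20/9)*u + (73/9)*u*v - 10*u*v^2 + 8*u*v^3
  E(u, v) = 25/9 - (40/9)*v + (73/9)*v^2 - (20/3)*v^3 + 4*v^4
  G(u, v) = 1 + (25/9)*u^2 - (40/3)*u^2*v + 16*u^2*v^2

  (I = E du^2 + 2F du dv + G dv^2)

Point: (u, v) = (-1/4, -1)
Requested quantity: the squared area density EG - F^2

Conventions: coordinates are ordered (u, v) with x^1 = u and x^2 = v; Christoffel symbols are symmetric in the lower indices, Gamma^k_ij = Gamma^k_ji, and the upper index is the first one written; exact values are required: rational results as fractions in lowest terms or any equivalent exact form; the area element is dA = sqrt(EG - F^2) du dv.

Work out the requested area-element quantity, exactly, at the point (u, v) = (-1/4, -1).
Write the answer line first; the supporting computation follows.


Answer: EG - F^2 = 4033/144

E = 26, F = 85/12, G = 433/144; EG - F^2 = 4033/144


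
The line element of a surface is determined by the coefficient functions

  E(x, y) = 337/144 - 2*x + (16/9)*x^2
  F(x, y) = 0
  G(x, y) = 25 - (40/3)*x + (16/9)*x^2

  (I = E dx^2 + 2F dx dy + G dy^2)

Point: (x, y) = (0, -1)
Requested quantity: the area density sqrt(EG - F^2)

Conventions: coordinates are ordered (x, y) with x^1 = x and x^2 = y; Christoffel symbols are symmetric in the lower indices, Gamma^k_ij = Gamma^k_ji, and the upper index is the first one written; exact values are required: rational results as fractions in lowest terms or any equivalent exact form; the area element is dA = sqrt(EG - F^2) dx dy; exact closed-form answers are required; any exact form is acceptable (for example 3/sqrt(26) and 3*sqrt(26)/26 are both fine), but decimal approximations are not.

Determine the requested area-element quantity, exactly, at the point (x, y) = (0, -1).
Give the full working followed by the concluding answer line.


E = 337/144, F = 0, G = 25; EG - F^2 = 8425/144

Answer: sqrt(EG - F^2) = 5*sqrt(337)/12
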